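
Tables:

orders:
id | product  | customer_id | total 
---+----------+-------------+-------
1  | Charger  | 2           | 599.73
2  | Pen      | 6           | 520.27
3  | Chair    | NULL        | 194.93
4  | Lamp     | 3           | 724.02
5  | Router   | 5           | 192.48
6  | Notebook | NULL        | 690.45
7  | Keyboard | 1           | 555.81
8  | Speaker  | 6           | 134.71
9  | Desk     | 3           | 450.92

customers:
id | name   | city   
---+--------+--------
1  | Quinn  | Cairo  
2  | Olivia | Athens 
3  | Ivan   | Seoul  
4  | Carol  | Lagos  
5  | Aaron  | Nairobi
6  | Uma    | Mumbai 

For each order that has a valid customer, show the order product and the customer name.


INNER JOIN keeps only orders rows whose customer_id matches an id in customers. Walk through each order:
  - order 1 (Charger): customer_id=2 -> matches Olivia
  - order 2 (Pen): customer_id=6 -> matches Uma
  - order 3 (Chair): customer_id=NULL, no match -> dropped
  - order 4 (Lamp): customer_id=3 -> matches Ivan
  - order 5 (Router): customer_id=5 -> matches Aaron
  - order 6 (Notebook): customer_id=NULL, no match -> dropped
  - order 7 (Keyboard): customer_id=1 -> matches Quinn
  - order 8 (Speaker): customer_id=6 -> matches Uma
  - order 9 (Desk): customer_id=3 -> matches Ivan
So 2 of 9 rows are dropped.

SQL:
SELECT a.product, b.name AS customer
FROM orders a
INNER JOIN customers b ON a.customer_id = b.id

Result:
product  | customer
---------+---------
Charger  | Olivia  
Pen      | Uma     
Lamp     | Ivan    
Router   | Aaron   
Keyboard | Quinn   
Speaker  | Uma     
Desk     | Ivan    


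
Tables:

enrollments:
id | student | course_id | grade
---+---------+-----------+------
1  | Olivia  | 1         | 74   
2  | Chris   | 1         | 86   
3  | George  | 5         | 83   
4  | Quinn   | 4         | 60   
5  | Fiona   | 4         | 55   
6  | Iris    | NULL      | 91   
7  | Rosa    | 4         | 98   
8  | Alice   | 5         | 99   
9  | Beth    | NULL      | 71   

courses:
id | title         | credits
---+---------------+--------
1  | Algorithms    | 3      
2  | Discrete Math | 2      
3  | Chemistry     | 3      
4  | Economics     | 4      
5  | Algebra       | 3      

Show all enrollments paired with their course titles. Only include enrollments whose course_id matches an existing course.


INNER JOIN keeps only enrollments rows whose course_id matches an id in courses. Walk through each enrollment:
  - enrollment 1 (Olivia): course_id=1 -> matches Algorithms
  - enrollment 2 (Chris): course_id=1 -> matches Algorithms
  - enrollment 3 (George): course_id=5 -> matches Algebra
  - enrollment 4 (Quinn): course_id=4 -> matches Economics
  - enrollment 5 (Fiona): course_id=4 -> matches Economics
  - enrollment 6 (Iris): course_id=NULL, no match -> dropped
  - enrollment 7 (Rosa): course_id=4 -> matches Economics
  - enrollment 8 (Alice): course_id=5 -> matches Algebra
  - enrollment 9 (Beth): course_id=NULL, no match -> dropped
So 2 of 9 rows are dropped.

SQL:
SELECT a.student, b.title AS course
FROM enrollments a
INNER JOIN courses b ON a.course_id = b.id

Result:
student | course    
--------+-----------
Olivia  | Algorithms
Chris   | Algorithms
George  | Algebra   
Quinn   | Economics 
Fiona   | Economics 
Rosa    | Economics 
Alice   | Algebra   


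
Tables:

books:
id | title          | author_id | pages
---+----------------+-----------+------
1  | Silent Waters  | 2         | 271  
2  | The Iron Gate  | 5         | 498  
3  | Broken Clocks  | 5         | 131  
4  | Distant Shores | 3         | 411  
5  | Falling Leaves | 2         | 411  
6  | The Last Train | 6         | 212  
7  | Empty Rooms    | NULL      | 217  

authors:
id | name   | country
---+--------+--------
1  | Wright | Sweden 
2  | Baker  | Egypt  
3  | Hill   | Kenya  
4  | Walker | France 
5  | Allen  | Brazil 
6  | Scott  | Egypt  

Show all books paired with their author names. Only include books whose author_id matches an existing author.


INNER JOIN keeps only books rows whose author_id matches an id in authors. Walk through each book:
  - book 1 (Silent Waters): author_id=2 -> matches Baker
  - book 2 (The Iron Gate): author_id=5 -> matches Allen
  - book 3 (Broken Clocks): author_id=5 -> matches Allen
  - book 4 (Distant Shores): author_id=3 -> matches Hill
  - book 5 (Falling Leaves): author_id=2 -> matches Baker
  - book 6 (The Last Train): author_id=6 -> matches Scott
  - book 7 (Empty Rooms): author_id=NULL, no match -> dropped
So 1 of 7 rows is dropped.

SQL:
SELECT a.title, b.name AS author
FROM books a
INNER JOIN authors b ON a.author_id = b.id

Result:
title          | author
---------------+-------
Silent Waters  | Baker 
The Iron Gate  | Allen 
Broken Clocks  | Allen 
Distant Shores | Hill  
Falling Leaves | Baker 
The Last Train | Scott 


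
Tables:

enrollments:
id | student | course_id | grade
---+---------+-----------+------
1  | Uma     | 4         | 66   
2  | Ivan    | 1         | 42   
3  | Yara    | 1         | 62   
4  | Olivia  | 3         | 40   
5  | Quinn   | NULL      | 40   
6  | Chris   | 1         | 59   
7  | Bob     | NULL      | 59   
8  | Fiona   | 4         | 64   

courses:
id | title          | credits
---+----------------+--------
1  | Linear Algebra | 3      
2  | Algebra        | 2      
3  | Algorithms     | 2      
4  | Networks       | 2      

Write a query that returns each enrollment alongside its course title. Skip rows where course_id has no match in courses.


INNER JOIN keeps only enrollments rows whose course_id matches an id in courses. Walk through each enrollment:
  - enrollment 1 (Uma): course_id=4 -> matches Networks
  - enrollment 2 (Ivan): course_id=1 -> matches Linear Algebra
  - enrollment 3 (Yara): course_id=1 -> matches Linear Algebra
  - enrollment 4 (Olivia): course_id=3 -> matches Algorithms
  - enrollment 5 (Quinn): course_id=NULL, no match -> dropped
  - enrollment 6 (Chris): course_id=1 -> matches Linear Algebra
  - enrollment 7 (Bob): course_id=NULL, no match -> dropped
  - enrollment 8 (Fiona): course_id=4 -> matches Networks
So 2 of 8 rows are dropped.

SQL:
SELECT a.student, b.title AS course
FROM enrollments a
INNER JOIN courses b ON a.course_id = b.id

Result:
student | course        
--------+---------------
Uma     | Networks      
Ivan    | Linear Algebra
Yara    | Linear Algebra
Olivia  | Algorithms    
Chris   | Linear Algebra
Fiona   | Networks      


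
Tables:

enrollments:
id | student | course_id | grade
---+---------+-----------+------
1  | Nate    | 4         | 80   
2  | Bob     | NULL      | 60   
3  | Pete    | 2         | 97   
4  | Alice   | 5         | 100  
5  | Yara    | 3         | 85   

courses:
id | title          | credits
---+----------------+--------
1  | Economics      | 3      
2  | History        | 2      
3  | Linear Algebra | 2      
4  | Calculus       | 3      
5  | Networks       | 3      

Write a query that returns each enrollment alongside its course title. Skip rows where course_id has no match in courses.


INNER JOIN keeps only enrollments rows whose course_id matches an id in courses. Walk through each enrollment:
  - enrollment 1 (Nate): course_id=4 -> matches Calculus
  - enrollment 2 (Bob): course_id=NULL, no match -> dropped
  - enrollment 3 (Pete): course_id=2 -> matches History
  - enrollment 4 (Alice): course_id=5 -> matches Networks
  - enrollment 5 (Yara): course_id=3 -> matches Linear Algebra
So 1 of 5 rows is dropped.

SQL:
SELECT a.student, b.title AS course
FROM enrollments a
INNER JOIN courses b ON a.course_id = b.id

Result:
student | course        
--------+---------------
Nate    | Calculus      
Pete    | History       
Alice   | Networks      
Yara    | Linear Algebra


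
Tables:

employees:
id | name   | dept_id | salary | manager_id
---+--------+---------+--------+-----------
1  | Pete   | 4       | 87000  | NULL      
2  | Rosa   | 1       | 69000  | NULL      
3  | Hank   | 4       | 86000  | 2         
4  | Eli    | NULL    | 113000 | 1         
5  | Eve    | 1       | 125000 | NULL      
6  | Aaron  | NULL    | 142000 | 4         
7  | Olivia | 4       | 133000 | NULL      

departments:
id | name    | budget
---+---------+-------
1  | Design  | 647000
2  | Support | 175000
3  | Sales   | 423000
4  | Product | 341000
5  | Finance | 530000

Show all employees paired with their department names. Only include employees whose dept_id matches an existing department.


INNER JOIN keeps only employees rows whose dept_id matches an id in departments. Walk through each employee:
  - employee 1 (Pete): dept_id=4 -> matches Product
  - employee 2 (Rosa): dept_id=1 -> matches Design
  - employee 3 (Hank): dept_id=4 -> matches Product
  - employee 4 (Eli): dept_id=NULL, no match -> dropped
  - employee 5 (Eve): dept_id=1 -> matches Design
  - employee 6 (Aaron): dept_id=NULL, no match -> dropped
  - employee 7 (Olivia): dept_id=4 -> matches Product
So 2 of 7 rows are dropped.

SQL:
SELECT a.name, b.name AS department
FROM employees a
INNER JOIN departments b ON a.dept_id = b.id

Result:
name   | department
-------+-----------
Pete   | Product   
Rosa   | Design    
Hank   | Product   
Eve    | Design    
Olivia | Product   


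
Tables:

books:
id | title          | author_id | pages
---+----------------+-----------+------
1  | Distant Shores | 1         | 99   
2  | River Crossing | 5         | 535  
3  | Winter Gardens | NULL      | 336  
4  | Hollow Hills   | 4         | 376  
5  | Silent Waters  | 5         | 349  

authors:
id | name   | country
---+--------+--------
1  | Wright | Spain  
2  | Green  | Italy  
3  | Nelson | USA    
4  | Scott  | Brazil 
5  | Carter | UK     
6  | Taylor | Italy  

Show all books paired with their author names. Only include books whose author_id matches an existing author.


INNER JOIN keeps only books rows whose author_id matches an id in authors. Walk through each book:
  - book 1 (Distant Shores): author_id=1 -> matches Wright
  - book 2 (River Crossing): author_id=5 -> matches Carter
  - book 3 (Winter Gardens): author_id=NULL, no match -> dropped
  - book 4 (Hollow Hills): author_id=4 -> matches Scott
  - book 5 (Silent Waters): author_id=5 -> matches Carter
So 1 of 5 rows is dropped.

SQL:
SELECT a.title, b.name AS author
FROM books a
INNER JOIN authors b ON a.author_id = b.id

Result:
title          | author
---------------+-------
Distant Shores | Wright
River Crossing | Carter
Hollow Hills   | Scott 
Silent Waters  | Carter


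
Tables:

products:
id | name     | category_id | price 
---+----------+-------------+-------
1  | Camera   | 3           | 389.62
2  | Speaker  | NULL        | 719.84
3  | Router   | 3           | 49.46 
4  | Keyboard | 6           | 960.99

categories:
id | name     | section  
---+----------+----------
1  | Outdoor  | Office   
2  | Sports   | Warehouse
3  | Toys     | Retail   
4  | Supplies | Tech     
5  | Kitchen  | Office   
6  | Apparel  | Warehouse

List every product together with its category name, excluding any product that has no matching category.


INNER JOIN keeps only products rows whose category_id matches an id in categories. Walk through each product:
  - product 1 (Camera): category_id=3 -> matches Toys
  - product 2 (Speaker): category_id=NULL, no match -> dropped
  - product 3 (Router): category_id=3 -> matches Toys
  - product 4 (Keyboard): category_id=6 -> matches Apparel
So 1 of 4 rows is dropped.

SQL:
SELECT a.name, b.name AS category
FROM products a
INNER JOIN categories b ON a.category_id = b.id

Result:
name     | category
---------+---------
Camera   | Toys    
Router   | Toys    
Keyboard | Apparel 


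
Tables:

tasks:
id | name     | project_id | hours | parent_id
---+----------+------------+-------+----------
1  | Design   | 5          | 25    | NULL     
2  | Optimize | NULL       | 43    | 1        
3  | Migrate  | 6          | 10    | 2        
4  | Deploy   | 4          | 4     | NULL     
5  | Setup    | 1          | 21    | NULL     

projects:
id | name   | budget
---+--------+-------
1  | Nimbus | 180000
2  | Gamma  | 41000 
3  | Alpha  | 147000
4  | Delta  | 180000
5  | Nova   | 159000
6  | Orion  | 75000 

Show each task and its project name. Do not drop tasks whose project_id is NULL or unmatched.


LEFT JOIN keeps every row from tasks (the left table); where project_id has no match in projects, the project columns become NULL. Walk through each task:
  - task 1 (Design): project_id=5 -> matches Nova
  - task 2 (Optimize): project_id=NULL, no match -> kept with NULL
  - task 3 (Migrate): project_id=6 -> matches Orion
  - task 4 (Deploy): project_id=4 -> matches Delta
  - task 5 (Setup): project_id=1 -> matches Nimbus
All 5 rows appear; 1 has NULL project.

SQL:
SELECT a.name, b.name AS project
FROM tasks a
LEFT JOIN projects b ON a.project_id = b.id

Result:
name     | project
---------+--------
Design   | Nova   
Optimize | NULL   
Migrate  | Orion  
Deploy   | Delta  
Setup    | Nimbus 


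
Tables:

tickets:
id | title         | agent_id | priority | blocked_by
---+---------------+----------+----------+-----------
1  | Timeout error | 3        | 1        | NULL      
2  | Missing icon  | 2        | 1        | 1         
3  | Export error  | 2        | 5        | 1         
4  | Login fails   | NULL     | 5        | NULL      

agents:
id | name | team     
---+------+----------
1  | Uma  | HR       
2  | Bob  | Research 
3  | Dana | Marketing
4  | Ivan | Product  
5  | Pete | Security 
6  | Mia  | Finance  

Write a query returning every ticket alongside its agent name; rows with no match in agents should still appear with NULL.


LEFT JOIN keeps every row from tickets (the left table); where agent_id has no match in agents, the agent columns become NULL. Walk through each ticket:
  - ticket 1 (Timeout error): agent_id=3 -> matches Dana
  - ticket 2 (Missing icon): agent_id=2 -> matches Bob
  - ticket 3 (Export error): agent_id=2 -> matches Bob
  - ticket 4 (Login fails): agent_id=NULL, no match -> kept with NULL
All 4 rows appear; 1 has NULL agent.

SQL:
SELECT a.title, b.name AS agent
FROM tickets a
LEFT JOIN agents b ON a.agent_id = b.id

Result:
title         | agent
--------------+------
Timeout error | Dana 
Missing icon  | Bob  
Export error  | Bob  
Login fails   | NULL 


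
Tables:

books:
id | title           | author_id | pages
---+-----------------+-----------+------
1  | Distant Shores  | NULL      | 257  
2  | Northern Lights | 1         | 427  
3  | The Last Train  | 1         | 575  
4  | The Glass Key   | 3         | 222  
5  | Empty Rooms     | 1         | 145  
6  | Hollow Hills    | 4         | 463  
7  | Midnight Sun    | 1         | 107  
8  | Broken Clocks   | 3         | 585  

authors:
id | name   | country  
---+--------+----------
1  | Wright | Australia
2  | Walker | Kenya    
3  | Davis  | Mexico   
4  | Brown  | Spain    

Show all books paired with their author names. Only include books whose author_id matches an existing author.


INNER JOIN keeps only books rows whose author_id matches an id in authors. Walk through each book:
  - book 1 (Distant Shores): author_id=NULL, no match -> dropped
  - book 2 (Northern Lights): author_id=1 -> matches Wright
  - book 3 (The Last Train): author_id=1 -> matches Wright
  - book 4 (The Glass Key): author_id=3 -> matches Davis
  - book 5 (Empty Rooms): author_id=1 -> matches Wright
  - book 6 (Hollow Hills): author_id=4 -> matches Brown
  - book 7 (Midnight Sun): author_id=1 -> matches Wright
  - book 8 (Broken Clocks): author_id=3 -> matches Davis
So 1 of 8 rows is dropped.

SQL:
SELECT a.title, b.name AS author
FROM books a
INNER JOIN authors b ON a.author_id = b.id

Result:
title           | author
----------------+-------
Northern Lights | Wright
The Last Train  | Wright
The Glass Key   | Davis 
Empty Rooms     | Wright
Hollow Hills    | Brown 
Midnight Sun    | Wright
Broken Clocks   | Davis 


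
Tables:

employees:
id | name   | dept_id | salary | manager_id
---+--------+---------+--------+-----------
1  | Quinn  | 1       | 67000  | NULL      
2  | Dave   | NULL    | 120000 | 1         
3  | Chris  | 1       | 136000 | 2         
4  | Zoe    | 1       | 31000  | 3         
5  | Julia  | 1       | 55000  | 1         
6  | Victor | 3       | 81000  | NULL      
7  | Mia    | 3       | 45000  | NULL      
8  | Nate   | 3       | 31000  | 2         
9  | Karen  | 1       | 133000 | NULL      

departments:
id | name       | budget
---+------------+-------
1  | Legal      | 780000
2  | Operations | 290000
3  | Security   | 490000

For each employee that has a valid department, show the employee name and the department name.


INNER JOIN keeps only employees rows whose dept_id matches an id in departments. Walk through each employee:
  - employee 1 (Quinn): dept_id=1 -> matches Legal
  - employee 2 (Dave): dept_id=NULL, no match -> dropped
  - employee 3 (Chris): dept_id=1 -> matches Legal
  - employee 4 (Zoe): dept_id=1 -> matches Legal
  - employee 5 (Julia): dept_id=1 -> matches Legal
  - employee 6 (Victor): dept_id=3 -> matches Security
  - employee 7 (Mia): dept_id=3 -> matches Security
  - employee 8 (Nate): dept_id=3 -> matches Security
  - employee 9 (Karen): dept_id=1 -> matches Legal
So 1 of 9 rows is dropped.

SQL:
SELECT a.name, b.name AS department
FROM employees a
INNER JOIN departments b ON a.dept_id = b.id

Result:
name   | department
-------+-----------
Quinn  | Legal     
Chris  | Legal     
Zoe    | Legal     
Julia  | Legal     
Victor | Security  
Mia    | Security  
Nate   | Security  
Karen  | Legal     


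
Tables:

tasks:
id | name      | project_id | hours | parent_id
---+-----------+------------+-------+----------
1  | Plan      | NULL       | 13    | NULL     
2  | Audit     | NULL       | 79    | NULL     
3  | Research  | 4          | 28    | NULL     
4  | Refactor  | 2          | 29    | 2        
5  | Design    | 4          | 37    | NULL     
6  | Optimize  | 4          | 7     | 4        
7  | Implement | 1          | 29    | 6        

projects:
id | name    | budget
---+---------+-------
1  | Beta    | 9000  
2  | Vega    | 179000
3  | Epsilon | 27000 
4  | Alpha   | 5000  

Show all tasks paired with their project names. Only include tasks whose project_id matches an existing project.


INNER JOIN keeps only tasks rows whose project_id matches an id in projects. Walk through each task:
  - task 1 (Plan): project_id=NULL, no match -> dropped
  - task 2 (Audit): project_id=NULL, no match -> dropped
  - task 3 (Research): project_id=4 -> matches Alpha
  - task 4 (Refactor): project_id=2 -> matches Vega
  - task 5 (Design): project_id=4 -> matches Alpha
  - task 6 (Optimize): project_id=4 -> matches Alpha
  - task 7 (Implement): project_id=1 -> matches Beta
So 2 of 7 rows are dropped.

SQL:
SELECT a.name, b.name AS project
FROM tasks a
INNER JOIN projects b ON a.project_id = b.id

Result:
name      | project
----------+--------
Research  | Alpha  
Refactor  | Vega   
Design    | Alpha  
Optimize  | Alpha  
Implement | Beta   


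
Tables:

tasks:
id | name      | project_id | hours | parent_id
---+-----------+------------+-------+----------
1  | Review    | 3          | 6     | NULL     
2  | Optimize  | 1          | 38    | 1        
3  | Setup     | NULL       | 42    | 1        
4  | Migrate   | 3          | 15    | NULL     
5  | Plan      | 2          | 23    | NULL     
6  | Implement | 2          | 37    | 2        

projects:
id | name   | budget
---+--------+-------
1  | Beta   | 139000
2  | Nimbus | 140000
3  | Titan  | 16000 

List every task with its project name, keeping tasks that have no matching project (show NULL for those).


LEFT JOIN keeps every row from tasks (the left table); where project_id has no match in projects, the project columns become NULL. Walk through each task:
  - task 1 (Review): project_id=3 -> matches Titan
  - task 2 (Optimize): project_id=1 -> matches Beta
  - task 3 (Setup): project_id=NULL, no match -> kept with NULL
  - task 4 (Migrate): project_id=3 -> matches Titan
  - task 5 (Plan): project_id=2 -> matches Nimbus
  - task 6 (Implement): project_id=2 -> matches Nimbus
All 6 rows appear; 1 has NULL project.

SQL:
SELECT a.name, b.name AS project
FROM tasks a
LEFT JOIN projects b ON a.project_id = b.id

Result:
name      | project
----------+--------
Review    | Titan  
Optimize  | Beta   
Setup     | NULL   
Migrate   | Titan  
Plan      | Nimbus 
Implement | Nimbus 


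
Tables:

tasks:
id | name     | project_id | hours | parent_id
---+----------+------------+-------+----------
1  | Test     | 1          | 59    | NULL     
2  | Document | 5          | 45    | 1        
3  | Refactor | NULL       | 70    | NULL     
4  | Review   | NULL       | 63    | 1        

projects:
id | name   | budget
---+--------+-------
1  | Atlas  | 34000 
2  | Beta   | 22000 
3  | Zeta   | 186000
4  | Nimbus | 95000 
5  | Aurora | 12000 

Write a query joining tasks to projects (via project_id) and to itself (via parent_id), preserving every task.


Two LEFT JOINs from the same base table tasks: one to projects via project_id, one to tasks itself via parent_id. Both are LEFT so every task is preserved.
Match against projects:
  - task 1 (Test): project_id=1 -> matches Atlas
  - task 2 (Document): project_id=5 -> matches Aurora
  - task 3 (Refactor): project_id=NULL, no match -> kept with NULL
  - task 4 (Review): project_id=NULL, no match -> kept with NULL
Match against tasks (self):
  - task 1 (Test): parent_id=NULL -> NULL
  - task 2 (Document): parent_id=1 -> Test
  - task 3 (Refactor): parent_id=NULL -> NULL
  - task 4 (Review): parent_id=1 -> Test

SQL:
SELECT a.name, b.name AS project, c.name AS parent
FROM tasks a
LEFT JOIN projects b ON a.project_id = b.id
LEFT JOIN tasks c ON a.parent_id = c.id

Result:
name     | project | parent
---------+---------+-------
Test     | Atlas   | NULL  
Document | Aurora  | Test  
Refactor | NULL    | NULL  
Review   | NULL    | Test  


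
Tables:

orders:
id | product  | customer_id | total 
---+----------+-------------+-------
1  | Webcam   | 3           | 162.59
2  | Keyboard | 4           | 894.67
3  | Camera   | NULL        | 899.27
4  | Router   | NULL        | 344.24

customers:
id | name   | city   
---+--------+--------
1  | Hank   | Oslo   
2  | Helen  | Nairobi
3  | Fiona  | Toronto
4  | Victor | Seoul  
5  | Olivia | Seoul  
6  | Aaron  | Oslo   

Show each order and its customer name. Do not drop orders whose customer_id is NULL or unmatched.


LEFT JOIN keeps every row from orders (the left table); where customer_id has no match in customers, the customer columns become NULL. Walk through each order:
  - order 1 (Webcam): customer_id=3 -> matches Fiona
  - order 2 (Keyboard): customer_id=4 -> matches Victor
  - order 3 (Camera): customer_id=NULL, no match -> kept with NULL
  - order 4 (Router): customer_id=NULL, no match -> kept with NULL
All 4 rows appear; 2 have NULL customer.

SQL:
SELECT a.product, b.name AS customer
FROM orders a
LEFT JOIN customers b ON a.customer_id = b.id

Result:
product  | customer
---------+---------
Webcam   | Fiona   
Keyboard | Victor  
Camera   | NULL    
Router   | NULL    


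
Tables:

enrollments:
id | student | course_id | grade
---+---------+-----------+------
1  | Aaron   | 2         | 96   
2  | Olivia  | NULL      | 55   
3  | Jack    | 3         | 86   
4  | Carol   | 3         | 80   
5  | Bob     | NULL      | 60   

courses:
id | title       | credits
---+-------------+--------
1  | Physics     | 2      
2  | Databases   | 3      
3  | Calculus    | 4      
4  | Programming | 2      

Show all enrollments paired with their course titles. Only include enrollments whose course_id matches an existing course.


INNER JOIN keeps only enrollments rows whose course_id matches an id in courses. Walk through each enrollment:
  - enrollment 1 (Aaron): course_id=2 -> matches Databases
  - enrollment 2 (Olivia): course_id=NULL, no match -> dropped
  - enrollment 3 (Jack): course_id=3 -> matches Calculus
  - enrollment 4 (Carol): course_id=3 -> matches Calculus
  - enrollment 5 (Bob): course_id=NULL, no match -> dropped
So 2 of 5 rows are dropped.

SQL:
SELECT a.student, b.title AS course
FROM enrollments a
INNER JOIN courses b ON a.course_id = b.id

Result:
student | course   
--------+----------
Aaron   | Databases
Jack    | Calculus 
Carol   | Calculus 


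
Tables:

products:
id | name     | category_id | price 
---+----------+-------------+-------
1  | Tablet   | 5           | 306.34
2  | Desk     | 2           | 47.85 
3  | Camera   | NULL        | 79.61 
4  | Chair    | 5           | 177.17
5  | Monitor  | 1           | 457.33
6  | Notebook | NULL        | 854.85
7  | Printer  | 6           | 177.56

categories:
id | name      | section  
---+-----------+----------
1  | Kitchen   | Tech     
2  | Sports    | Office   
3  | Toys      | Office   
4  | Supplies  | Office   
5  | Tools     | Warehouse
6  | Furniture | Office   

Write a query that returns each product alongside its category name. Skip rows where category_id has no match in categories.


INNER JOIN keeps only products rows whose category_id matches an id in categories. Walk through each product:
  - product 1 (Tablet): category_id=5 -> matches Tools
  - product 2 (Desk): category_id=2 -> matches Sports
  - product 3 (Camera): category_id=NULL, no match -> dropped
  - product 4 (Chair): category_id=5 -> matches Tools
  - product 5 (Monitor): category_id=1 -> matches Kitchen
  - product 6 (Notebook): category_id=NULL, no match -> dropped
  - product 7 (Printer): category_id=6 -> matches Furniture
So 2 of 7 rows are dropped.

SQL:
SELECT a.name, b.name AS category
FROM products a
INNER JOIN categories b ON a.category_id = b.id

Result:
name    | category 
--------+----------
Tablet  | Tools    
Desk    | Sports   
Chair   | Tools    
Monitor | Kitchen  
Printer | Furniture


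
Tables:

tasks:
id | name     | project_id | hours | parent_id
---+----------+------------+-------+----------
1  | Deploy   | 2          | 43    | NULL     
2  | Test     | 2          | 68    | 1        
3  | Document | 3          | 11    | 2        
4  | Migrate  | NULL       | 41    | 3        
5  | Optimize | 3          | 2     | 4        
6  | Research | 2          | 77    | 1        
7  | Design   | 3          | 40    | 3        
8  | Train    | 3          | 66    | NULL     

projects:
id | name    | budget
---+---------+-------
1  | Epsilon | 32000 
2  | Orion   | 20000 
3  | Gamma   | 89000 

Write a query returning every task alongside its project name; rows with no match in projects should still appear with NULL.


LEFT JOIN keeps every row from tasks (the left table); where project_id has no match in projects, the project columns become NULL. Walk through each task:
  - task 1 (Deploy): project_id=2 -> matches Orion
  - task 2 (Test): project_id=2 -> matches Orion
  - task 3 (Document): project_id=3 -> matches Gamma
  - task 4 (Migrate): project_id=NULL, no match -> kept with NULL
  - task 5 (Optimize): project_id=3 -> matches Gamma
  - task 6 (Research): project_id=2 -> matches Orion
  - task 7 (Design): project_id=3 -> matches Gamma
  - task 8 (Train): project_id=3 -> matches Gamma
All 8 rows appear; 1 has NULL project.

SQL:
SELECT a.name, b.name AS project
FROM tasks a
LEFT JOIN projects b ON a.project_id = b.id

Result:
name     | project
---------+--------
Deploy   | Orion  
Test     | Orion  
Document | Gamma  
Migrate  | NULL   
Optimize | Gamma  
Research | Orion  
Design   | Gamma  
Train    | Gamma  


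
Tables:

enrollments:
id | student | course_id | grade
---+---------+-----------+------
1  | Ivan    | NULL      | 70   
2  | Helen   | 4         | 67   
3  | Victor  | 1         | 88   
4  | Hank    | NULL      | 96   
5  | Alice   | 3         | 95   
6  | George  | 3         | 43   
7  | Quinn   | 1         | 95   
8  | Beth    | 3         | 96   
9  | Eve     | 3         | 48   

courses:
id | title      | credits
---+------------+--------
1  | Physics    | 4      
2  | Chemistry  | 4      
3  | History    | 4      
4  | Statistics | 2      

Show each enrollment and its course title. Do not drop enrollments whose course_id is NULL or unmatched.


LEFT JOIN keeps every row from enrollments (the left table); where course_id has no match in courses, the course columns become NULL. Walk through each enrollment:
  - enrollment 1 (Ivan): course_id=NULL, no match -> kept with NULL
  - enrollment 2 (Helen): course_id=4 -> matches Statistics
  - enrollment 3 (Victor): course_id=1 -> matches Physics
  - enrollment 4 (Hank): course_id=NULL, no match -> kept with NULL
  - enrollment 5 (Alice): course_id=3 -> matches History
  - enrollment 6 (George): course_id=3 -> matches History
  - enrollment 7 (Quinn): course_id=1 -> matches Physics
  - enrollment 8 (Beth): course_id=3 -> matches History
  - enrollment 9 (Eve): course_id=3 -> matches History
All 9 rows appear; 2 have NULL course.

SQL:
SELECT a.student, b.title AS course
FROM enrollments a
LEFT JOIN courses b ON a.course_id = b.id

Result:
student | course    
--------+-----------
Ivan    | NULL      
Helen   | Statistics
Victor  | Physics   
Hank    | NULL      
Alice   | History   
George  | History   
Quinn   | Physics   
Beth    | History   
Eve     | History   


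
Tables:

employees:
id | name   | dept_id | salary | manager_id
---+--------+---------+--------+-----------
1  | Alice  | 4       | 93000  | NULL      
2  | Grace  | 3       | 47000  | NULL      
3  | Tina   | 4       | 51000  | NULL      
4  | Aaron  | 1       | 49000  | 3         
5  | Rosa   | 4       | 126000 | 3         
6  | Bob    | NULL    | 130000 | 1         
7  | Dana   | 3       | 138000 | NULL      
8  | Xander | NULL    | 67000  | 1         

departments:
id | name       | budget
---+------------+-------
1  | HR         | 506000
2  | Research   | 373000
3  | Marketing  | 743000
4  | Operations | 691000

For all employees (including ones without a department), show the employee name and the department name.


LEFT JOIN keeps every row from employees (the left table); where dept_id has no match in departments, the department columns become NULL. Walk through each employee:
  - employee 1 (Alice): dept_id=4 -> matches Operations
  - employee 2 (Grace): dept_id=3 -> matches Marketing
  - employee 3 (Tina): dept_id=4 -> matches Operations
  - employee 4 (Aaron): dept_id=1 -> matches HR
  - employee 5 (Rosa): dept_id=4 -> matches Operations
  - employee 6 (Bob): dept_id=NULL, no match -> kept with NULL
  - employee 7 (Dana): dept_id=3 -> matches Marketing
  - employee 8 (Xander): dept_id=NULL, no match -> kept with NULL
All 8 rows appear; 2 have NULL department.

SQL:
SELECT a.name, b.name AS department
FROM employees a
LEFT JOIN departments b ON a.dept_id = b.id

Result:
name   | department
-------+-----------
Alice  | Operations
Grace  | Marketing 
Tina   | Operations
Aaron  | HR        
Rosa   | Operations
Bob    | NULL      
Dana   | Marketing 
Xander | NULL      


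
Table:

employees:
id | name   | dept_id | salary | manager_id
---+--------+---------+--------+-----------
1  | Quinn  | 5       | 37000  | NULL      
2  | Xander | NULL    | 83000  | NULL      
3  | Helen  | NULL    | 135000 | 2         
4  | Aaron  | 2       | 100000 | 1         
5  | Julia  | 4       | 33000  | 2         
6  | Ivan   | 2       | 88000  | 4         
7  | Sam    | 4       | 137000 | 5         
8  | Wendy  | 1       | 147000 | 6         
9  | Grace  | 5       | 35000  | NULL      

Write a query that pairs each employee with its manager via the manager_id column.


This is a self-join: employees is joined to a second copy of itself, matching each row's manager_id to another row's id. Use LEFT JOIN so rows with manager_id=NULL are kept.
  - employee 1 (Quinn): manager_id=NULL -> NULL
  - employee 2 (Xander): manager_id=NULL -> NULL
  - employee 3 (Helen): manager_id=2 -> Xander
  - employee 4 (Aaron): manager_id=1 -> Quinn
  - employee 5 (Julia): manager_id=2 -> Xander
  - employee 6 (Ivan): manager_id=4 -> Aaron
  - employee 7 (Sam): manager_id=5 -> Julia
  - employee 8 (Wendy): manager_id=6 -> Ivan
  - employee 9 (Grace): manager_id=NULL -> NULL

SQL:
SELECT a.name AS item, b.name AS manager
FROM employees a
LEFT JOIN employees b ON a.manager_id = b.id

Result:
item   | manager
-------+--------
Quinn  | NULL   
Xander | NULL   
Helen  | Xander 
Aaron  | Quinn  
Julia  | Xander 
Ivan   | Aaron  
Sam    | Julia  
Wendy  | Ivan   
Grace  | NULL   


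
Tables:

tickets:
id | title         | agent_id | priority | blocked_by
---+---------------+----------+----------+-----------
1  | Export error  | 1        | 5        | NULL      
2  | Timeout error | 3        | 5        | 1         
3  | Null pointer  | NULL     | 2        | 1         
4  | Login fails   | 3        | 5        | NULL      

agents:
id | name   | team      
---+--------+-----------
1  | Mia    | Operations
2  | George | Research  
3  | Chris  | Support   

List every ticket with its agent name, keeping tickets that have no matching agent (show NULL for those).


LEFT JOIN keeps every row from tickets (the left table); where agent_id has no match in agents, the agent columns become NULL. Walk through each ticket:
  - ticket 1 (Export error): agent_id=1 -> matches Mia
  - ticket 2 (Timeout error): agent_id=3 -> matches Chris
  - ticket 3 (Null pointer): agent_id=NULL, no match -> kept with NULL
  - ticket 4 (Login fails): agent_id=3 -> matches Chris
All 4 rows appear; 1 has NULL agent.

SQL:
SELECT a.title, b.name AS agent
FROM tickets a
LEFT JOIN agents b ON a.agent_id = b.id

Result:
title         | agent
--------------+------
Export error  | Mia  
Timeout error | Chris
Null pointer  | NULL 
Login fails   | Chris


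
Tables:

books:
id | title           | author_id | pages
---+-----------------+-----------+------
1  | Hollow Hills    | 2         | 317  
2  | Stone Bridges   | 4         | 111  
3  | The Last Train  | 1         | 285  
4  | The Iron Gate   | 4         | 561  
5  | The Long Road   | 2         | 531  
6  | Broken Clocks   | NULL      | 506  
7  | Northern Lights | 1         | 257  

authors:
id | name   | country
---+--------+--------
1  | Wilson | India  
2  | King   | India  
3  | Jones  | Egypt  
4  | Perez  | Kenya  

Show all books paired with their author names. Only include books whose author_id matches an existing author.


INNER JOIN keeps only books rows whose author_id matches an id in authors. Walk through each book:
  - book 1 (Hollow Hills): author_id=2 -> matches King
  - book 2 (Stone Bridges): author_id=4 -> matches Perez
  - book 3 (The Last Train): author_id=1 -> matches Wilson
  - book 4 (The Iron Gate): author_id=4 -> matches Perez
  - book 5 (The Long Road): author_id=2 -> matches King
  - book 6 (Broken Clocks): author_id=NULL, no match -> dropped
  - book 7 (Northern Lights): author_id=1 -> matches Wilson
So 1 of 7 rows is dropped.

SQL:
SELECT a.title, b.name AS author
FROM books a
INNER JOIN authors b ON a.author_id = b.id

Result:
title           | author
----------------+-------
Hollow Hills    | King  
Stone Bridges   | Perez 
The Last Train  | Wilson
The Iron Gate   | Perez 
The Long Road   | King  
Northern Lights | Wilson


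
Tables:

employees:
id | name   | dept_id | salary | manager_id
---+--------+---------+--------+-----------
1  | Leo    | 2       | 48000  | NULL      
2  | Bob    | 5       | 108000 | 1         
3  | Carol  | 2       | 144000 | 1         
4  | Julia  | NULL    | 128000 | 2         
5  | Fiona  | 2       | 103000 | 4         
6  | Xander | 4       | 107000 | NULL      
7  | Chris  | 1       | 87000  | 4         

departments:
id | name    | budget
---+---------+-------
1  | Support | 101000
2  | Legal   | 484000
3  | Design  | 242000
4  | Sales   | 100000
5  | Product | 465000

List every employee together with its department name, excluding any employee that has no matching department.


INNER JOIN keeps only employees rows whose dept_id matches an id in departments. Walk through each employee:
  - employee 1 (Leo): dept_id=2 -> matches Legal
  - employee 2 (Bob): dept_id=5 -> matches Product
  - employee 3 (Carol): dept_id=2 -> matches Legal
  - employee 4 (Julia): dept_id=NULL, no match -> dropped
  - employee 5 (Fiona): dept_id=2 -> matches Legal
  - employee 6 (Xander): dept_id=4 -> matches Sales
  - employee 7 (Chris): dept_id=1 -> matches Support
So 1 of 7 rows is dropped.

SQL:
SELECT a.name, b.name AS department
FROM employees a
INNER JOIN departments b ON a.dept_id = b.id

Result:
name   | department
-------+-----------
Leo    | Legal     
Bob    | Product   
Carol  | Legal     
Fiona  | Legal     
Xander | Sales     
Chris  | Support   


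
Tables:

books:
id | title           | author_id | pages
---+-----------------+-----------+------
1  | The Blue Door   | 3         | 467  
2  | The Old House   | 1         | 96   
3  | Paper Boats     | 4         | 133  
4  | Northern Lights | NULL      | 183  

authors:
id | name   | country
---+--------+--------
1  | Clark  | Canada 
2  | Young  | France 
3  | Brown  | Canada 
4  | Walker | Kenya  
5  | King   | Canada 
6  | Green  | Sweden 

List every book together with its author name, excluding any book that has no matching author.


INNER JOIN keeps only books rows whose author_id matches an id in authors. Walk through each book:
  - book 1 (The Blue Door): author_id=3 -> matches Brown
  - book 2 (The Old House): author_id=1 -> matches Clark
  - book 3 (Paper Boats): author_id=4 -> matches Walker
  - book 4 (Northern Lights): author_id=NULL, no match -> dropped
So 1 of 4 rows is dropped.

SQL:
SELECT a.title, b.name AS author
FROM books a
INNER JOIN authors b ON a.author_id = b.id

Result:
title         | author
--------------+-------
The Blue Door | Brown 
The Old House | Clark 
Paper Boats   | Walker


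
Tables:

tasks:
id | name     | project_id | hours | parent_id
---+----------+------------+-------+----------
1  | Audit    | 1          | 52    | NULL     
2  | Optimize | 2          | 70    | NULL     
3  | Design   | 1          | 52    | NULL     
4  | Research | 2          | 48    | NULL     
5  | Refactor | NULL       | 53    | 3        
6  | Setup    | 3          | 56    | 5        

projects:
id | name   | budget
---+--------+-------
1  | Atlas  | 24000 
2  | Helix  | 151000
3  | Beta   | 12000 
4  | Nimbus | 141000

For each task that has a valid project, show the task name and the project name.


INNER JOIN keeps only tasks rows whose project_id matches an id in projects. Walk through each task:
  - task 1 (Audit): project_id=1 -> matches Atlas
  - task 2 (Optimize): project_id=2 -> matches Helix
  - task 3 (Design): project_id=1 -> matches Atlas
  - task 4 (Research): project_id=2 -> matches Helix
  - task 5 (Refactor): project_id=NULL, no match -> dropped
  - task 6 (Setup): project_id=3 -> matches Beta
So 1 of 6 rows is dropped.

SQL:
SELECT a.name, b.name AS project
FROM tasks a
INNER JOIN projects b ON a.project_id = b.id

Result:
name     | project
---------+--------
Audit    | Atlas  
Optimize | Helix  
Design   | Atlas  
Research | Helix  
Setup    | Beta   


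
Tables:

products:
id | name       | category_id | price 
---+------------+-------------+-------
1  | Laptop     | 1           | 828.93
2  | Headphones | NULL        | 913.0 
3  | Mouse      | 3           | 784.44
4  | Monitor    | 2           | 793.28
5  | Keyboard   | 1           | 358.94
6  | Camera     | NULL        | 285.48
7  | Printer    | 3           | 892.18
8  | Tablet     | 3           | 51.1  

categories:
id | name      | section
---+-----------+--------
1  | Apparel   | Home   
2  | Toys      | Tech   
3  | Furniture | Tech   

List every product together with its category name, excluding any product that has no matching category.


INNER JOIN keeps only products rows whose category_id matches an id in categories. Walk through each product:
  - product 1 (Laptop): category_id=1 -> matches Apparel
  - product 2 (Headphones): category_id=NULL, no match -> dropped
  - product 3 (Mouse): category_id=3 -> matches Furniture
  - product 4 (Monitor): category_id=2 -> matches Toys
  - product 5 (Keyboard): category_id=1 -> matches Apparel
  - product 6 (Camera): category_id=NULL, no match -> dropped
  - product 7 (Printer): category_id=3 -> matches Furniture
  - product 8 (Tablet): category_id=3 -> matches Furniture
So 2 of 8 rows are dropped.

SQL:
SELECT a.name, b.name AS category
FROM products a
INNER JOIN categories b ON a.category_id = b.id

Result:
name     | category 
---------+----------
Laptop   | Apparel  
Mouse    | Furniture
Monitor  | Toys     
Keyboard | Apparel  
Printer  | Furniture
Tablet   | Furniture
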